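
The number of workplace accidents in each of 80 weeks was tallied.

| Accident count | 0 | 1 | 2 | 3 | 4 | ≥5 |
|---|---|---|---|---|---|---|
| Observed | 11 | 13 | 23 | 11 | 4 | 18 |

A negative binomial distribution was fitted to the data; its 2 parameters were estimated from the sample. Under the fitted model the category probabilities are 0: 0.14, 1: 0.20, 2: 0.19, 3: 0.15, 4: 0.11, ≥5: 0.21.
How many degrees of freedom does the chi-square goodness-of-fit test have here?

There are k = 6 categories and 2 parameters estimated from the data, so df = 6 − 1 − 2 = 3.

3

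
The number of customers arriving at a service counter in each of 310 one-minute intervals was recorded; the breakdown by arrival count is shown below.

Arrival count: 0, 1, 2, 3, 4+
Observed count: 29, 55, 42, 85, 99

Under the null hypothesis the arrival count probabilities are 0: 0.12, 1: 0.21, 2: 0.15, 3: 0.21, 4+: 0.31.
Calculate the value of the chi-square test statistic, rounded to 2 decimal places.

9.98

Expected counts E_i = n·p_i: 310×0.12 = 37.2, 310×0.21 = 65.1, 310×0.15 = 46.5, 310×0.21 = 65.1, 310×0.31 = 96.1.
χ² = (29−37.2)²/37.2 + (55−65.1)²/65.1 + (42−46.5)²/46.5 + (85−65.1)²/65.1 + (99−96.1)²/96.1
   = 1.808 + 1.567 + 0.435 + 6.083 + 0.088
Sum = 9.98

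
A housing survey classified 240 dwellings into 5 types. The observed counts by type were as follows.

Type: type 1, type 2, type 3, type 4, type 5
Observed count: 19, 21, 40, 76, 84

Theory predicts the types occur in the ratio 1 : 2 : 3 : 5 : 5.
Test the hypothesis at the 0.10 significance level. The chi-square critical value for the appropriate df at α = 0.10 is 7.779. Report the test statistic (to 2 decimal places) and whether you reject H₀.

Ratio total = 16. Expected counts: 240×1/16 = 15, 240×2/16 = 30, 240×3/16 = 45, 240×5/16 = 75, 240×5/16 = 75.
cat         O        E   (O−E)²/E
type 1     19       15      1.067
type 2     21       30      2.700
type 3     40       45      0.556
type 4     76       75      0.013
type 5     84       75      1.080
Sum = 5.42
df = 4. Since 5.42 < 7.779, we do not reject H₀.

5.42; do not reject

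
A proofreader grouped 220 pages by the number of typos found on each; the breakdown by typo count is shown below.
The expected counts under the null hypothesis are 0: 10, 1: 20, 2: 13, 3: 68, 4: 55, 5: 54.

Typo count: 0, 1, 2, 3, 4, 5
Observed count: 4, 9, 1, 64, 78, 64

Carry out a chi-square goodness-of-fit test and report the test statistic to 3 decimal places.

χ² = (4−10)²/10 + (9−20)²/20 + (1−13)²/13 + (64−68)²/68 + (78−55)²/55 + (64−54)²/54
   = 3.6000 + 6.0500 + 11.0769 + 0.2353 + 9.6182 + 1.8519
Sum = 32.432

32.432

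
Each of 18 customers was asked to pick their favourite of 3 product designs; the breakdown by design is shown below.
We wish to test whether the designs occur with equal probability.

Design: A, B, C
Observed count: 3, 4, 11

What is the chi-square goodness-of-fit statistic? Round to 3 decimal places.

Under H₀ each category has probability 1/3, so each expected count is 18/3 = 6.
χ² = (3−6)²/6 + (4−6)²/6 + (11−6)²/6
   = 1.5000 + 0.6667 + 4.1667
Sum = 6.333

6.333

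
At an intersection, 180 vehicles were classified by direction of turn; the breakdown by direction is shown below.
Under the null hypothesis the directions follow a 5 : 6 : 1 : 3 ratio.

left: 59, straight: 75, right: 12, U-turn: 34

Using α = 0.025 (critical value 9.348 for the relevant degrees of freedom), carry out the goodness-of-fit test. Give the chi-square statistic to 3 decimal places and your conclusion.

Ratio total = 15. Expected counts: 180×5/15 = 60, 180×6/15 = 72, 180×1/15 = 12, 180×3/15 = 36.
left: (59 − 60)²/60 = 1/60 = 0.0167
straight: (75 − 72)²/72 = 9/72 = 0.1250
right: (12 − 12)²/12 = 0/12 = 0.0000
U-turn: (34 − 36)²/36 = 4/36 = 0.1111
Sum = 0.253
df = 3. Since 0.253 < 9.348, we do not reject H₀.

0.253; do not reject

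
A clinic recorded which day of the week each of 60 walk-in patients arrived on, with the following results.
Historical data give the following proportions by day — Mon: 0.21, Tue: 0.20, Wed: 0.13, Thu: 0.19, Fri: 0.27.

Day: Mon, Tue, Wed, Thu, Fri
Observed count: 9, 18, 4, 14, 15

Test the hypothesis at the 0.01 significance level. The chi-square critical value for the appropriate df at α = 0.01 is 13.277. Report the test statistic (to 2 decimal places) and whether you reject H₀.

Expected counts E_i = n·p_i: 60×0.21 = 12.6, 60×0.20 = 12, 60×0.13 = 7.8, 60×0.19 = 11.4, 60×0.27 = 16.2.
cat         O        E   (O−E)²/E
Mon         9     12.6      1.029
Tue        18       12      3.000
Wed         4      7.8      1.851
Thu        14     11.4      0.593
Fri        15     16.2      0.089
Sum = 6.56
df = 4. Since 6.56 < 13.277, we do not reject H₀.

6.56; do not reject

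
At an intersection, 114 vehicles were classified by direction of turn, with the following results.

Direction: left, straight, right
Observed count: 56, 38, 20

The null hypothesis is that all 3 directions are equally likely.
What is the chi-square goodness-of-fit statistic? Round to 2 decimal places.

Under H₀ each category has probability 1/3, so each expected count is 114/3 = 38.
χ² = (56−38)²/38 + (38−38)²/38 + (20−38)²/38
   = 8.526 + 0.000 + 8.526
Sum = 17.05

17.05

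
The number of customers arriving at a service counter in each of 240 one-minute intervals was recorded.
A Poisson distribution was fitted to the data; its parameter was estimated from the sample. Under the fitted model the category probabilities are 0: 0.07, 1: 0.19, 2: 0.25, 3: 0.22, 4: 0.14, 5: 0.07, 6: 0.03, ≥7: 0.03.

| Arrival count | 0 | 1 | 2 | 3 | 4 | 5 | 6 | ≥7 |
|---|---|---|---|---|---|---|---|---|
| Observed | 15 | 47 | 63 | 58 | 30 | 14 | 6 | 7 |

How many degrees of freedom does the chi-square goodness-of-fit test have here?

6

There are k = 8 categories and 1 parameter estimated from the data, so df = 8 − 1 − 1 = 6.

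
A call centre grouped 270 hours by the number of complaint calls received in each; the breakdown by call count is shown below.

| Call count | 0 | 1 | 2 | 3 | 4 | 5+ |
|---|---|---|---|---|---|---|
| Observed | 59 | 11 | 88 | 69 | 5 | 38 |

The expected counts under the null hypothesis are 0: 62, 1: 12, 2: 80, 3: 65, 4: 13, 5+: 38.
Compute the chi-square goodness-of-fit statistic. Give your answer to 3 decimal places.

cat         O        E   (O−E)²/E
0          59       62     0.1452
1          11       12     0.0833
2          88       80     0.8000
3          69       65     0.2462
4           5       13     4.9231
5+         38       38     0.0000
Sum = 6.198

6.198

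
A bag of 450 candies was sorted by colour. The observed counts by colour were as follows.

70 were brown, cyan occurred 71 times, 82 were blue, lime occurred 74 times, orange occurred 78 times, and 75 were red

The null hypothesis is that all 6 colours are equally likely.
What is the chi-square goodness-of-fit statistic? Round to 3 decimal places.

Expected count for each of the 6 categories: 450/6 = 75.
cat         O        E   (O−E)²/E
brown      70       75     0.3333
cyan       71       75     0.2133
blue       82       75     0.6533
lime       74       75     0.0133
orange     78       75     0.1200
red        75       75     0.0000
Sum = 1.333

1.333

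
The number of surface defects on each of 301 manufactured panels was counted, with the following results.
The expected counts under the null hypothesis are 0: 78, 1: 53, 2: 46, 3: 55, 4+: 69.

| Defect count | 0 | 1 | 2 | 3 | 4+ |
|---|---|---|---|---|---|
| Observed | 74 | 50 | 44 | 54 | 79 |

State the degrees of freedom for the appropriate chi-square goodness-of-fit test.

4

There are k = 5 categories and no parameters were estimated from the data, so df = 5 − 1 = 4.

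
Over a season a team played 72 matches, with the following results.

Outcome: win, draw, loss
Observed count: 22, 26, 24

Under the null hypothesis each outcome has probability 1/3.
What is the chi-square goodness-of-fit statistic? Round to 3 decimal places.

0.333

Under H₀ each category has probability 1/3, so each expected count is 72/3 = 24.
win: (22 − 24)²/24 = 4/24 = 0.1667
draw: (26 − 24)²/24 = 4/24 = 0.1667
loss: (24 − 24)²/24 = 0/24 = 0.0000
Sum = 0.333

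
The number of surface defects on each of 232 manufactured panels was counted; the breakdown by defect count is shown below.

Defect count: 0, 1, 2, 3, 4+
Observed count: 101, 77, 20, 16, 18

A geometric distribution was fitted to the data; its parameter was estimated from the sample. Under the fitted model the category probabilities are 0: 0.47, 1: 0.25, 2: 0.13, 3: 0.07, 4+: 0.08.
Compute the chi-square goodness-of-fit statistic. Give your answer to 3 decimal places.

10.260

Expected counts E_i = n·p_i: 232×0.47 = 109.04, 232×0.25 = 58, 232×0.13 = 30.16, 232×0.07 = 16.24, 232×0.08 = 18.56.
χ² = (101−109.04)²/109.04 + (77−58)²/58 + (20−30.16)²/30.16 + (16−16.24)²/16.24 + (18−18.56)²/18.56
   = 0.5928 + 6.2241 + 3.4226 + 0.0035 + 0.0169
Sum = 10.260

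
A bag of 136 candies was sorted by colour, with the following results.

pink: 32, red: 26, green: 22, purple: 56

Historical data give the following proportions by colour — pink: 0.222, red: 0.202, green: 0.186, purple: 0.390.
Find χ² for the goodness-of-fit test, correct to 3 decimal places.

0.782

Expected counts E_i = n·p_i: 136×0.222 = 30.192, 136×0.202 = 27.472, 136×0.186 = 25.296, 136×0.390 = 53.04.
χ² = (32−30.192)²/30.192 + (26−27.472)²/27.472 + (22−25.296)²/25.296 + (56−53.04)²/53.04
   = 0.1083 + 0.0789 + 0.4295 + 0.1652
Sum = 0.782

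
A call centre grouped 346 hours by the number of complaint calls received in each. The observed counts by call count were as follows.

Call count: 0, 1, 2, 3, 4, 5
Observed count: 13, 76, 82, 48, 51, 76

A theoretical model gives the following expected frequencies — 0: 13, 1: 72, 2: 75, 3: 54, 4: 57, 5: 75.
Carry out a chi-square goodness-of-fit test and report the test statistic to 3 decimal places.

2.187

0: (13 − 13)²/13 = 0/13 = 0.0000
1: (76 − 72)²/72 = 16/72 = 0.2222
2: (82 − 75)²/75 = 49/75 = 0.6533
3: (48 − 54)²/54 = 36/54 = 0.6667
4: (51 − 57)²/57 = 36/57 = 0.6316
5: (76 − 75)²/75 = 1/75 = 0.0133
Sum = 2.187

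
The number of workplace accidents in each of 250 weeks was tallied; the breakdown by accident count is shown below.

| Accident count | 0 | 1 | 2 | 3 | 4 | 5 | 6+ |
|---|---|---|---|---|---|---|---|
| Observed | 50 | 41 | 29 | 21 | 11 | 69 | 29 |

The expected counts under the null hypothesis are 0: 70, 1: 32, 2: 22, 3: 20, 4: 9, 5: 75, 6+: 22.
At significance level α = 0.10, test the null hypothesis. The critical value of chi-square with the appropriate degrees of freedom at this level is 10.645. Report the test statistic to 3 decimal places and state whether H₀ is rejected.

13.675; reject

χ² = (50−70)²/70 + (41−32)²/32 + (29−22)²/22 + (21−20)²/20 + (11−9)²/9 + (69−75)²/75 + (29−22)²/22
   = 5.7143 + 2.5313 + 2.2273 + 0.0500 + 0.4444 + 0.4800 + 2.2273
Sum = 13.675
df = 6. Since 13.675 > 10.645, we reject H₀.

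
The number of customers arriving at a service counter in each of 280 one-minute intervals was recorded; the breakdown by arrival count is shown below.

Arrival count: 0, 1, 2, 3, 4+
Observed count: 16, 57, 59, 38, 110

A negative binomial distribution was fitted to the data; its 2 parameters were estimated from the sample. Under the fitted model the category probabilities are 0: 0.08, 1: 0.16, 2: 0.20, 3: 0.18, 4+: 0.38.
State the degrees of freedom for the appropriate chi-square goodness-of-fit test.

2

There are k = 5 categories and 2 parameters estimated from the data, so df = 5 − 1 − 2 = 2.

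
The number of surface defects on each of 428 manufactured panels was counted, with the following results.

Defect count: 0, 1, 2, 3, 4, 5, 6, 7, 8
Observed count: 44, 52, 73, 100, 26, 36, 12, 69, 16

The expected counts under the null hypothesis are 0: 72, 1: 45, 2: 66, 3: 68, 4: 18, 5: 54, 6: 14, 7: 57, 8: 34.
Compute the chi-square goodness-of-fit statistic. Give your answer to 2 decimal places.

cat         O        E   (O−E)²/E
0          44       72     10.889
1          52       45      1.089
2          73       66      0.742
3         100       68     15.059
4          26       18      3.556
5          36       54      6.000
6          12       14      0.286
7          69       57      2.526
8          16       34      9.529
Sum = 49.68

49.68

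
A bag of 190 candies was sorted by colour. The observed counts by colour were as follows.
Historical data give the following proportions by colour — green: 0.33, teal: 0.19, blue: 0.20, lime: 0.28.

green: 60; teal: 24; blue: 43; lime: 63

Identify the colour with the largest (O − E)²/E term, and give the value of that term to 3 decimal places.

Expected counts E_i = n·p_i: 190×0.33 = 62.7, 190×0.19 = 36.1, 190×0.20 = 38, 190×0.28 = 53.2.
χ² = (60−62.7)²/62.7 + (24−36.1)²/36.1 + (43−38)²/38 + (63−53.2)²/53.2
   = 0.1163 + 4.0557 + 0.6579 + 1.8053
The largest term is for teal: 4.056.

teal, 4.056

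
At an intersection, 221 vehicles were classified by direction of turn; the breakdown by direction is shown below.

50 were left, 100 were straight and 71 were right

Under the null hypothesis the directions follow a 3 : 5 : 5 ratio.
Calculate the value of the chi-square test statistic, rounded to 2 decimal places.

Ratio total = 13. Expected counts: 221×3/13 = 51, 221×5/13 = 85, 221×5/13 = 85.
left: (50 − 51)²/51 = 1/51 = 0.020
straight: (100 − 85)²/85 = 225/85 = 2.647
right: (71 − 85)²/85 = 196/85 = 2.306
Sum = 4.97

4.97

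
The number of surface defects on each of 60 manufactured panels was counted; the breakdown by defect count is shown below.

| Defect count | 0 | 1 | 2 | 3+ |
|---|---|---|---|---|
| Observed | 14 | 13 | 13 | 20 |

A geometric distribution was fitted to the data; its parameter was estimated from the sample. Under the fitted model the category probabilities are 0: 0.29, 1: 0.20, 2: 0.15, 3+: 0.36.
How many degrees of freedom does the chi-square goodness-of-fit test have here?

2

There are k = 4 categories and 1 parameter estimated from the data, so df = 4 − 1 − 1 = 2.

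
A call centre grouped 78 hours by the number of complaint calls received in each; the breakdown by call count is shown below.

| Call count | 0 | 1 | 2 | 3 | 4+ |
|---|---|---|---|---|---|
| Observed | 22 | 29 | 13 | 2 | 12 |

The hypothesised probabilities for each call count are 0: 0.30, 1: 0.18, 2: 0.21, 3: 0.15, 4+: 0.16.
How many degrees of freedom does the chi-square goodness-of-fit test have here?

There are k = 5 categories and no parameters were estimated from the data, so df = 5 − 1 = 4.

4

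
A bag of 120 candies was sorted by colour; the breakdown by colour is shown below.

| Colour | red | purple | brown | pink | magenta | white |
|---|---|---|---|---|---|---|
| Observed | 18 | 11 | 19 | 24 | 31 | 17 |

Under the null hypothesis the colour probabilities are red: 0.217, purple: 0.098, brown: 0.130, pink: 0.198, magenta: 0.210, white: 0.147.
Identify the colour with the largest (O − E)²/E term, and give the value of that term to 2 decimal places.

red, 2.48

Expected counts E_i = n·p_i: 120×0.217 = 26.04, 120×0.098 = 11.76, 120×0.130 = 15.6, 120×0.198 = 23.76, 120×0.210 = 25.2, 120×0.147 = 17.64.
red: (18 − 26.04)²/26.04 = 64.6416/26.04 = 2.482
purple: (11 − 11.76)²/11.76 = 0.5776/11.76 = 0.049
brown: (19 − 15.6)²/15.6 = 11.56/15.6 = 0.741
pink: (24 − 23.76)²/23.76 = 0.0576/23.76 = 0.002
magenta: (31 − 25.2)²/25.2 = 33.64/25.2 = 1.335
white: (17 − 17.64)²/17.64 = 0.4096/17.64 = 0.023
The largest term is for red: 2.48.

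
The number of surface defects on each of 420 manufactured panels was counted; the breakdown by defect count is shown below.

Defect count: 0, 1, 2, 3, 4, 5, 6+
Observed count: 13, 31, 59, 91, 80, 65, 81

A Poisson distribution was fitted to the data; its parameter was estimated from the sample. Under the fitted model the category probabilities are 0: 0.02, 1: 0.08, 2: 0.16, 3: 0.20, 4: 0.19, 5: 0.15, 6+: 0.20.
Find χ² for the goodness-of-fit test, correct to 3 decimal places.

Expected counts E_i = n·p_i: 420×0.02 = 8.4, 420×0.08 = 33.6, 420×0.16 = 67.2, 420×0.20 = 84, 420×0.19 = 79.8, 420×0.15 = 63, 420×0.20 = 84.
χ² = (13−8.4)²/8.4 + (31−33.6)²/33.6 + (59−67.2)²/67.2 + (91−84)²/84 + (80−79.8)²/79.8 + (65−63)²/63 + (81−84)²/84
   = 2.5190 + 0.2012 + 1.0006 + 0.5833 + 0.0005 + 0.0635 + 0.1071
Sum = 4.475

4.475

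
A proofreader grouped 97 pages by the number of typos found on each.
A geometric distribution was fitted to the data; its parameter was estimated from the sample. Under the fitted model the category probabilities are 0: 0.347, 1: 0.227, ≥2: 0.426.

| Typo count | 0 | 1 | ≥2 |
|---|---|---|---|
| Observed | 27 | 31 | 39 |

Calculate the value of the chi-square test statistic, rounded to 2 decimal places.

5.11

Expected counts E_i = n·p_i: 97×0.347 = 33.659, 97×0.227 = 22.019, 97×0.426 = 41.322.
cat         O        E   (O−E)²/E
0          27   33.659      1.317
1          31   22.019      3.663
≥2         39   41.322      0.130
Sum = 5.11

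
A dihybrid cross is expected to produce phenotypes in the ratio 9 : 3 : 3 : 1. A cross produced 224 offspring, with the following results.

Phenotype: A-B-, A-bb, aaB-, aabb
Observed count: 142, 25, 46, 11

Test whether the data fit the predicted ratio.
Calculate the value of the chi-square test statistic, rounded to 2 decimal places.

9.94

Ratio total = 16. Expected counts: 224×9/16 = 126, 224×3/16 = 42, 224×3/16 = 42, 224×1/16 = 14.
A-B-: (142 − 126)²/126 = 256/126 = 2.032
A-bb: (25 − 42)²/42 = 289/42 = 6.881
aaB-: (46 − 42)²/42 = 16/42 = 0.381
aabb: (11 − 14)²/14 = 9/14 = 0.643
Sum = 9.94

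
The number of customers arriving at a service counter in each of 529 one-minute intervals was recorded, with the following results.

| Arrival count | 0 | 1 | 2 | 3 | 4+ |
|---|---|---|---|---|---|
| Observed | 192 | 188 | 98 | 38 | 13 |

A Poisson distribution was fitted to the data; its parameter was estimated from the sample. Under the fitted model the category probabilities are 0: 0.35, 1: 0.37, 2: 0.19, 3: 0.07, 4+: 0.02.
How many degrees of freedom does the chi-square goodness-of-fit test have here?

There are k = 5 categories and 1 parameter estimated from the data, so df = 5 − 1 − 1 = 3.

3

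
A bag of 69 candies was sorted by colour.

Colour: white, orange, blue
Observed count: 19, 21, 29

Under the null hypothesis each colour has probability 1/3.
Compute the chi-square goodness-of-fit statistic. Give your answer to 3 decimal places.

Expected count for each of the 3 categories: 69/3 = 23.
white: (19 − 23)²/23 = 16/23 = 0.6957
orange: (21 − 23)²/23 = 4/23 = 0.1739
blue: (29 − 23)²/23 = 36/23 = 1.5652
Sum = 2.435

2.435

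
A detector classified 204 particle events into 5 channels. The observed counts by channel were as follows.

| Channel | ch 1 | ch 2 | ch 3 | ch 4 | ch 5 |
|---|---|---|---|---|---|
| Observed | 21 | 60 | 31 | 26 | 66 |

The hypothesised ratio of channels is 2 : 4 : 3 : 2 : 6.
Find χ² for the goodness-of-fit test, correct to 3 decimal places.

Ratio total = 17. Expected counts: 204×2/17 = 24, 204×4/17 = 48, 204×3/17 = 36, 204×2/17 = 24, 204×6/17 = 72.
χ² = (21−24)²/24 + (60−48)²/48 + (31−36)²/36 + (26−24)²/24 + (66−72)²/72
   = 0.3750 + 3.0000 + 0.6944 + 0.1667 + 0.5000
Sum = 4.736

4.736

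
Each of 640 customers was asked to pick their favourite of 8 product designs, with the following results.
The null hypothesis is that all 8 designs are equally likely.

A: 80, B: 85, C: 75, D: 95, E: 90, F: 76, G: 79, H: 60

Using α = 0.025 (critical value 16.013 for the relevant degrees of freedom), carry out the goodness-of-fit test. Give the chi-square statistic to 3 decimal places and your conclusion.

Expected count for each of the 8 categories: 640/8 = 80.
cat         O        E   (O−E)²/E
A          80       80     0.0000
B          85       80     0.3125
C          75       80     0.3125
D          95       80     2.8125
E          90       80     1.2500
F          76       80     0.2000
G          79       80     0.0125
H          60       80     5.0000
Sum = 9.900
df = 7. Since 9.900 < 16.013, we do not reject H₀.

9.900; do not reject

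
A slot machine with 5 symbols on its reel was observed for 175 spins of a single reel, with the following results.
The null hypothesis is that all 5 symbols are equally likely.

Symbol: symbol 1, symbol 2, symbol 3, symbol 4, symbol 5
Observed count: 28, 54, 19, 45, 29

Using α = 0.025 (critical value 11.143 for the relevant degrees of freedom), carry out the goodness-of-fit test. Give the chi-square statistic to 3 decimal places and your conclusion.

22.914; reject

Expected count for each of the 5 categories: 175/5 = 35.
symbol 1: (28 − 35)²/35 = 49/35 = 1.4000
symbol 2: (54 − 35)²/35 = 361/35 = 10.3143
symbol 3: (19 − 35)²/35 = 256/35 = 7.3143
symbol 4: (45 − 35)²/35 = 100/35 = 2.8571
symbol 5: (29 − 35)²/35 = 36/35 = 1.0286
Sum = 22.914
df = 4. Since 22.914 > 11.143, we reject H₀.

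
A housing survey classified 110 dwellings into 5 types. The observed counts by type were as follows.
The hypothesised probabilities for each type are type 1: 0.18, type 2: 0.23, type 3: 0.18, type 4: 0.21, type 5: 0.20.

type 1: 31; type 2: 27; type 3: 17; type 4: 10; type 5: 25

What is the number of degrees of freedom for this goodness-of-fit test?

There are k = 5 categories and no parameters were estimated from the data, so df = 5 − 1 = 4.

4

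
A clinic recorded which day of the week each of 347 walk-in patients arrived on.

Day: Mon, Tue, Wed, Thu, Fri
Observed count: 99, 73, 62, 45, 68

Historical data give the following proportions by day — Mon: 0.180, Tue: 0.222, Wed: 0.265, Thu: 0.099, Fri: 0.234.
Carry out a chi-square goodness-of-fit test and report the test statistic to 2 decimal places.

36.79

Expected counts E_i = n·p_i: 347×0.180 = 62.46, 347×0.222 = 77.034, 347×0.265 = 91.955, 347×0.099 = 34.353, 347×0.234 = 81.198.
cat         O        E   (O−E)²/E
Mon        99    62.46     21.376
Tue        73   77.034      0.211
Wed        62   91.955      9.758
Thu        45   34.353      3.300
Fri        68   81.198      2.145
Sum = 36.79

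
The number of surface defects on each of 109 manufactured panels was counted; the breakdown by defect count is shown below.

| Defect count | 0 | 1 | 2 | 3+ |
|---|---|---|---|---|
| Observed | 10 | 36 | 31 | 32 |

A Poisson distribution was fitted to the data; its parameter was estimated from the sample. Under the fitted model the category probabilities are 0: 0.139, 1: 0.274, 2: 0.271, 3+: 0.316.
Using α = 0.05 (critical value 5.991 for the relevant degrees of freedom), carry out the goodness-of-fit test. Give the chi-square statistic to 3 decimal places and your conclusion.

3.257; do not reject

Expected counts E_i = n·p_i: 109×0.139 = 15.151, 109×0.274 = 29.866, 109×0.271 = 29.539, 109×0.316 = 34.444.
χ² = (10−15.151)²/15.151 + (36−29.866)²/29.866 + (31−29.539)²/29.539 + (32−34.444)²/34.444
   = 1.7512 + 1.2598 + 0.0723 + 0.1734
Sum = 3.257
df = 2. Since 3.257 < 5.991, we do not reject H₀.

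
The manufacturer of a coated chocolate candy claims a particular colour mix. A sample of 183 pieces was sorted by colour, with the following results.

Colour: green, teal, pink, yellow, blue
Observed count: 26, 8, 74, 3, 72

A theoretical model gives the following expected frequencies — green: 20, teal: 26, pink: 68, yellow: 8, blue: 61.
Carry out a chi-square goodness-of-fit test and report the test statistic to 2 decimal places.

19.90

green: (26 − 20)²/20 = 36/20 = 1.800
teal: (8 − 26)²/26 = 324/26 = 12.462
pink: (74 − 68)²/68 = 36/68 = 0.529
yellow: (3 − 8)²/8 = 25/8 = 3.125
blue: (72 − 61)²/61 = 121/61 = 1.984
Sum = 19.90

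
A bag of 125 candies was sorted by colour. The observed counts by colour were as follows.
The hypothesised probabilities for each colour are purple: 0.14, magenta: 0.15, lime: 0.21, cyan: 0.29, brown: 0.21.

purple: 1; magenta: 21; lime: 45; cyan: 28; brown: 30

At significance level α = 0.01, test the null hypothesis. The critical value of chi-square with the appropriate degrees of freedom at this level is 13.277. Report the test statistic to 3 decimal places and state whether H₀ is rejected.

Expected counts E_i = n·p_i: 125×0.14 = 17.5, 125×0.15 = 18.75, 125×0.21 = 26.25, 125×0.29 = 36.25, 125×0.21 = 26.25.
cat          O        E   (O−E)²/E
purple       1     17.5    15.5571
magenta     21    18.75     0.2700
lime        45    26.25    13.3929
cyan        28    36.25     1.8776
brown       30    26.25     0.5357
Sum = 31.633
df = 4. Since 31.633 > 13.277, we reject H₀.

31.633; reject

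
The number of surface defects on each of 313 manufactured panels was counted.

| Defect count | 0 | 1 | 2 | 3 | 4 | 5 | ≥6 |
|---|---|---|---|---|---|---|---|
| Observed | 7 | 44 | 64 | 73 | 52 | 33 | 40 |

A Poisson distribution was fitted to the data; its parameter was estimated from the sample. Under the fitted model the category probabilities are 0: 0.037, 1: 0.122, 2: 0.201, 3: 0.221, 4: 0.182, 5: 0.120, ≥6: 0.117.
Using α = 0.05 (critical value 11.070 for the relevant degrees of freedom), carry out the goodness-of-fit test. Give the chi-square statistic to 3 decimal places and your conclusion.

Expected counts E_i = n·p_i: 313×0.037 = 11.581, 313×0.122 = 38.186, 313×0.201 = 62.913, 313×0.221 = 69.173, 313×0.182 = 56.966, 313×0.120 = 37.56, 313×0.117 = 36.621.
χ² = (7−11.581)²/11.581 + (44−38.186)²/38.186 + (64−62.913)²/62.913 + (73−69.173)²/69.173 + (52−56.966)²/56.966 + (33−37.56)²/37.56 + (40−36.621)²/36.621
   = 1.8121 + 0.8852 + 0.0188 + 0.2117 + 0.4329 + 0.5536 + 0.3118
Sum = 4.226
df = 5. Since 4.226 < 11.070, we do not reject H₀.

4.226; do not reject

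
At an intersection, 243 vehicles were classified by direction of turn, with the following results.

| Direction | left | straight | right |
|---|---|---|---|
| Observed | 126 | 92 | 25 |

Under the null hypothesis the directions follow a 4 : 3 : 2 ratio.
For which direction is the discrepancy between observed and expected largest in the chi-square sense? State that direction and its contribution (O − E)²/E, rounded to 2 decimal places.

Ratio total = 9. Expected counts: 243×4/9 = 108, 243×3/9 = 81, 243×2/9 = 54.
cat           O        E   (O−E)²/E
left        126      108      3.000
straight     92       81      1.494
right        25       54     15.574
The largest term is for right: 15.57.

right, 15.57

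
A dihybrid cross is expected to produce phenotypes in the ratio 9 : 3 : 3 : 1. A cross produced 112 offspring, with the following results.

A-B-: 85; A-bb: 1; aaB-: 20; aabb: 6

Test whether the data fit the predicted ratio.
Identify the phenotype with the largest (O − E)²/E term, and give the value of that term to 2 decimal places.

A-bb, 19.05

Ratio total = 16. Expected counts: 112×9/16 = 63, 112×3/16 = 21, 112×3/16 = 21, 112×1/16 = 7.
cat         O        E   (O−E)²/E
A-B-       85       63      7.683
A-bb        1       21     19.048
aaB-       20       21      0.048
aabb        6        7      0.143
The largest term is for A-bb: 19.05.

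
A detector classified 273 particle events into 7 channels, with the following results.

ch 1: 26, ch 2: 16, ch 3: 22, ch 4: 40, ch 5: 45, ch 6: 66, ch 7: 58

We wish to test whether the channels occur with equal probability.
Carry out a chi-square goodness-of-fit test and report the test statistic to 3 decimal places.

54.205

Under H₀ each category has probability 1/7, so each expected count is 273/7 = 39.
ch 1: (26 − 39)²/39 = 169/39 = 4.3333
ch 2: (16 − 39)²/39 = 529/39 = 13.5641
ch 3: (22 − 39)²/39 = 289/39 = 7.4103
ch 4: (40 − 39)²/39 = 1/39 = 0.0256
ch 5: (45 − 39)²/39 = 36/39 = 0.9231
ch 6: (66 − 39)²/39 = 729/39 = 18.6923
ch 7: (58 − 39)²/39 = 361/39 = 9.2564
Sum = 54.205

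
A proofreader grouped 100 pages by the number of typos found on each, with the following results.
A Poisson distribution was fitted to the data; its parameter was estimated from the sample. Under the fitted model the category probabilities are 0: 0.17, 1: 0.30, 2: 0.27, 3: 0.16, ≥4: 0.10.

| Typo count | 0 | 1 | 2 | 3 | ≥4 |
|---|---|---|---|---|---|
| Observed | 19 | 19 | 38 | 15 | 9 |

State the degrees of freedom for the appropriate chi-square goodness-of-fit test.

There are k = 5 categories and 1 parameter estimated from the data, so df = 5 − 1 − 1 = 3.

3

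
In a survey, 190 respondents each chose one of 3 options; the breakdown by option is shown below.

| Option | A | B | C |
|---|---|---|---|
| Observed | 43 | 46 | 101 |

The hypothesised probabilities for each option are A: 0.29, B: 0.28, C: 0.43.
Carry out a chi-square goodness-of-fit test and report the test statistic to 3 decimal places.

8.191

Expected counts E_i = n·p_i: 190×0.29 = 55.1, 190×0.28 = 53.2, 190×0.43 = 81.7.
cat         O        E   (O−E)²/E
A          43     55.1     2.6572
B          46     53.2     0.9744
C         101     81.7     4.5592
Sum = 8.191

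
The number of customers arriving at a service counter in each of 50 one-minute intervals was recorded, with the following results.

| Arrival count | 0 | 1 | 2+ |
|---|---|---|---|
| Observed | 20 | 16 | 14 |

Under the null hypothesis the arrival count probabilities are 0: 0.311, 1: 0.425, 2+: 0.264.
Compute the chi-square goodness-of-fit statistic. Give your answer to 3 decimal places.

2.619

Expected counts E_i = n·p_i: 50×0.311 = 15.55, 50×0.425 = 21.25, 50×0.264 = 13.2.
0: (20 − 15.55)²/15.55 = 19.8025/15.55 = 1.2735
1: (16 − 21.25)²/21.25 = 27.5625/21.25 = 1.2971
2+: (14 − 13.2)²/13.2 = 0.64/13.2 = 0.0485
Sum = 2.619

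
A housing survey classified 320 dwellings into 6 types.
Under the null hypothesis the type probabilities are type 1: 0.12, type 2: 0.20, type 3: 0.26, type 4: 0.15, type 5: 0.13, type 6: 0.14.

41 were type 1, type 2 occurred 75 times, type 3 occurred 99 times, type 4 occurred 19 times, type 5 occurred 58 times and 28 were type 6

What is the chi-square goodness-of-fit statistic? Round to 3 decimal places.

35.353

Expected counts E_i = n·p_i: 320×0.12 = 38.4, 320×0.20 = 64, 320×0.26 = 83.2, 320×0.15 = 48, 320×0.13 = 41.6, 320×0.14 = 44.8.
χ² = (41−38.4)²/38.4 + (75−64)²/64 + (99−83.2)²/83.2 + (19−48)²/48 + (58−41.6)²/41.6 + (28−44.8)²/44.8
   = 0.1760 + 1.8906 + 3.0005 + 17.5208 + 6.4654 + 6.3000
Sum = 35.353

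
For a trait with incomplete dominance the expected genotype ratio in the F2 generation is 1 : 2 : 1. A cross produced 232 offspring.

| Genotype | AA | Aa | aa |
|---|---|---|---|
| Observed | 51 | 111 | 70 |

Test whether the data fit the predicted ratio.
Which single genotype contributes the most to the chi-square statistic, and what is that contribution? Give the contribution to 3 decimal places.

Ratio total = 4. Expected counts: 232×1/4 = 58, 232×2/4 = 116, 232×1/4 = 58.
χ² = (51−58)²/58 + (111−116)²/116 + (70−58)²/58
   = 0.8448 + 0.2155 + 2.4828
The largest term is for aa: 2.483.

aa, 2.483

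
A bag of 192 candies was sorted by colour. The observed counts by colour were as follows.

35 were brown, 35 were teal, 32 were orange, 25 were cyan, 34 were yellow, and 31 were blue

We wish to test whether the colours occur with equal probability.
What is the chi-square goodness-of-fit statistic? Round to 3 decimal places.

2.250

Under H₀ each category has probability 1/6, so each expected count is 192/6 = 32.
brown: (35 − 32)²/32 = 9/32 = 0.2813
teal: (35 − 32)²/32 = 9/32 = 0.2813
orange: (32 − 32)²/32 = 0/32 = 0.0000
cyan: (25 − 32)²/32 = 49/32 = 1.5313
yellow: (34 − 32)²/32 = 4/32 = 0.1250
blue: (31 − 32)²/32 = 1/32 = 0.0313
Sum = 2.250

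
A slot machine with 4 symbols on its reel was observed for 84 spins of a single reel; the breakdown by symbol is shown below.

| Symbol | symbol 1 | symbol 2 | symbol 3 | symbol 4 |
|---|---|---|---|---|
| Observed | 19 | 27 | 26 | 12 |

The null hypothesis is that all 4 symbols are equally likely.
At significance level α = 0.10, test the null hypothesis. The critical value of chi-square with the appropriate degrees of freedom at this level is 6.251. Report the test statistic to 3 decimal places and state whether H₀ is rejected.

6.952; reject

Under H₀ each category has probability 1/4, so each expected count is 84/4 = 21.
cat           O        E   (O−E)²/E
symbol 1     19       21     0.1905
symbol 2     27       21     1.7143
symbol 3     26       21     1.1905
symbol 4     12       21     3.8571
Sum = 6.952
df = 3. Since 6.952 > 6.251, we reject H₀.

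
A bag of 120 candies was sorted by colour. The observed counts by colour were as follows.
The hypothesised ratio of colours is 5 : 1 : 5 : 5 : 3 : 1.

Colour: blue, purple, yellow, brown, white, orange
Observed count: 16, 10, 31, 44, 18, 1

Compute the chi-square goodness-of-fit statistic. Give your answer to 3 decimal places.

19.933

Ratio total = 20. Expected counts: 120×5/20 = 30, 120×1/20 = 6, 120×5/20 = 30, 120×5/20 = 30, 120×3/20 = 18, 120×1/20 = 6.
blue: (16 − 30)²/30 = 196/30 = 6.5333
purple: (10 − 6)²/6 = 16/6 = 2.6667
yellow: (31 − 30)²/30 = 1/30 = 0.0333
brown: (44 − 30)²/30 = 196/30 = 6.5333
white: (18 − 18)²/18 = 0/18 = 0.0000
orange: (1 − 6)²/6 = 25/6 = 4.1667
Sum = 19.933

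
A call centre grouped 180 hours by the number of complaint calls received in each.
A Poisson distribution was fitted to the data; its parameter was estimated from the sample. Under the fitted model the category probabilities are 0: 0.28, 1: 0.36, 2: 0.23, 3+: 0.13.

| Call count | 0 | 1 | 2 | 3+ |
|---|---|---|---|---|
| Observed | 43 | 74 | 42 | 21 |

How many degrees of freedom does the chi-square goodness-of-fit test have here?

There are k = 4 categories and 1 parameter estimated from the data, so df = 4 − 1 − 1 = 2.

2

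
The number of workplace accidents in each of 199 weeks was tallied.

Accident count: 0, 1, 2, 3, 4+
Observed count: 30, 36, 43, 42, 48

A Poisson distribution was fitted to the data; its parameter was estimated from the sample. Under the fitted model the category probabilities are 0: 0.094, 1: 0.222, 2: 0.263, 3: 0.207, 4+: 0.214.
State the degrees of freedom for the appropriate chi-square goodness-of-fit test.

3

There are k = 5 categories and 1 parameter estimated from the data, so df = 5 − 1 − 1 = 3.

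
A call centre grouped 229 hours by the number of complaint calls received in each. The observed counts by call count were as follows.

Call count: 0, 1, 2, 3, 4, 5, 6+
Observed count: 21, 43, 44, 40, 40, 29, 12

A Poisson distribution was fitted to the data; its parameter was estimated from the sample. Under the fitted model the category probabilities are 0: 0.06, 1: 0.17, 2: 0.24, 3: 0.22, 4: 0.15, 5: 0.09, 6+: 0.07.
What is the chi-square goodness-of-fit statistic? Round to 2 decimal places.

13.94

Expected counts E_i = n·p_i: 229×0.06 = 13.74, 229×0.17 = 38.93, 229×0.24 = 54.96, 229×0.22 = 50.38, 229×0.15 = 34.35, 229×0.09 = 20.61, 229×0.07 = 16.03.
χ² = (21−13.74)²/13.74 + (43−38.93)²/38.93 + (44−54.96)²/54.96 + (40−50.38)²/50.38 + (40−34.35)²/34.35 + (29−20.61)²/20.61 + (12−16.03)²/16.03
   = 3.836 + 0.426 + 2.186 + 2.139 + 0.929 + 3.415 + 1.013
Sum = 13.94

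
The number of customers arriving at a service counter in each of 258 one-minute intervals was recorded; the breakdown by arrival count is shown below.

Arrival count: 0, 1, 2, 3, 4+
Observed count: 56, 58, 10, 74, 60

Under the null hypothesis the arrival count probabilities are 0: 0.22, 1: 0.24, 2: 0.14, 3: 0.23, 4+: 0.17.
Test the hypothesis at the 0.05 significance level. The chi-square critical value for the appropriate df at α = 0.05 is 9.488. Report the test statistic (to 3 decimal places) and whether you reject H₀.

Expected counts E_i = n·p_i: 258×0.22 = 56.76, 258×0.24 = 61.92, 258×0.14 = 36.12, 258×0.23 = 59.34, 258×0.17 = 43.86.
cat         O        E   (O−E)²/E
0          56    56.76     0.0102
1          58    61.92     0.2482
2          10    36.12    18.8885
3          74    59.34     3.6218
4+         60    43.86     5.9393
Sum = 28.708
df = 4. Since 28.708 > 9.488, we reject H₀.

28.708; reject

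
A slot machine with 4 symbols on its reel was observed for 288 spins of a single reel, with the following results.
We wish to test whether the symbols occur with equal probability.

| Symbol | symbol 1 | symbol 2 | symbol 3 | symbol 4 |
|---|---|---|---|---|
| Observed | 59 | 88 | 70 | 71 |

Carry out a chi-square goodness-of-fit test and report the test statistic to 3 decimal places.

5.972

Expected count for each of the 4 categories: 288/4 = 72.
χ² = (59−72)²/72 + (88−72)²/72 + (70−72)²/72 + (71−72)²/72
   = 2.3472 + 3.5556 + 0.0556 + 0.0139
Sum = 5.972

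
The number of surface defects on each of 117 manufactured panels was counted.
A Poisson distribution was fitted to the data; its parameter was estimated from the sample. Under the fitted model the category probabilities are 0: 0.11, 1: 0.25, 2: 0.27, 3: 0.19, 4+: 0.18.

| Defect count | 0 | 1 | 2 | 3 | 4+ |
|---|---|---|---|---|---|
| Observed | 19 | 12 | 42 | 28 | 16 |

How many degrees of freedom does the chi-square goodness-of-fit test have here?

There are k = 5 categories and 1 parameter estimated from the data, so df = 5 − 1 − 1 = 3.

3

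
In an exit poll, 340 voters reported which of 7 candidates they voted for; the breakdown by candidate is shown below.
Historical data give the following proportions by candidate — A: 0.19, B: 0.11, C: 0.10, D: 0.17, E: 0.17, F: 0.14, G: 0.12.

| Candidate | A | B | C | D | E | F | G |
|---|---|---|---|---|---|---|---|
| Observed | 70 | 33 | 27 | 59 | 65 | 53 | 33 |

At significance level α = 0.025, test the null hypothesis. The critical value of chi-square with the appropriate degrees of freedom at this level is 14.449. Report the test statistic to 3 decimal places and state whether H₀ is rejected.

Expected counts E_i = n·p_i: 340×0.19 = 64.6, 340×0.11 = 37.4, 340×0.10 = 34, 340×0.17 = 57.8, 340×0.17 = 57.8, 340×0.14 = 47.6, 340×0.12 = 40.8.
A: (70 − 64.6)²/64.6 = 29.16/64.6 = 0.4514
B: (33 − 37.4)²/37.4 = 19.36/37.4 = 0.5176
C: (27 − 34)²/34 = 49/34 = 1.4412
D: (59 − 57.8)²/57.8 = 1.44/57.8 = 0.0249
E: (65 − 57.8)²/57.8 = 51.84/57.8 = 0.8969
F: (53 − 47.6)²/47.6 = 29.16/47.6 = 0.6126
G: (33 − 40.8)²/40.8 = 60.84/40.8 = 1.4912
Sum = 5.436
df = 6. Since 5.436 < 14.449, we do not reject H₀.

5.436; do not reject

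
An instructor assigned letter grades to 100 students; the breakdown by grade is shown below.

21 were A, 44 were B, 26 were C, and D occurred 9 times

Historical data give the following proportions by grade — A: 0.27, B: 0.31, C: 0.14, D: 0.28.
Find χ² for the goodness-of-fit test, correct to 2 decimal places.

29.96

Expected counts E_i = n·p_i: 100×0.27 = 27, 100×0.31 = 31, 100×0.14 = 14, 100×0.28 = 28.
A: (21 − 27)²/27 = 36/27 = 1.333
B: (44 − 31)²/31 = 169/31 = 5.452
C: (26 − 14)²/14 = 144/14 = 10.286
D: (9 − 28)²/28 = 361/28 = 12.893
Sum = 29.96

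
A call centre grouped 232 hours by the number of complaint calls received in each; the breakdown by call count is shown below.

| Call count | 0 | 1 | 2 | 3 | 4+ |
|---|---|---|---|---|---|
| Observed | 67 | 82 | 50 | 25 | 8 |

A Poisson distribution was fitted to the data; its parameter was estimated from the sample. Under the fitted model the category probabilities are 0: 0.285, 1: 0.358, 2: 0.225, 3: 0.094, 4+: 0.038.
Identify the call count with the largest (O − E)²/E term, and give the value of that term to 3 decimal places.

Expected counts E_i = n·p_i: 232×0.285 = 66.12, 232×0.358 = 83.056, 232×0.225 = 52.2, 232×0.094 = 21.808, 232×0.038 = 8.816.
0: (67 − 66.12)²/66.12 = 0.7744/66.12 = 0.0117
1: (82 − 83.056)²/83.056 = 1.115136/83.056 = 0.0134
2: (50 − 52.2)²/52.2 = 4.84/52.2 = 0.0927
3: (25 − 21.808)²/21.808 = 10.188864/21.808 = 0.4672
4+: (8 − 8.816)²/8.816 = 0.665856/8.816 = 0.0755
The largest term is for 3: 0.467.

3, 0.467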